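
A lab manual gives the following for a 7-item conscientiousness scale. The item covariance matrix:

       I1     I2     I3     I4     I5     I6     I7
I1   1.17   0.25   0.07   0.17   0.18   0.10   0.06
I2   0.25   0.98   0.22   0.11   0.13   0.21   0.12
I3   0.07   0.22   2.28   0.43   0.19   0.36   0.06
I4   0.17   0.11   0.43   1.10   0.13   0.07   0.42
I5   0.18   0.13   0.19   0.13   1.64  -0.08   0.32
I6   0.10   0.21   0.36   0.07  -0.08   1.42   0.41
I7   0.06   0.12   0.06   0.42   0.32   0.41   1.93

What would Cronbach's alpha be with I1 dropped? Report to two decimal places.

Remaining items: I2, I3, I4, I5, I6, I7 (k = 6).
Σσᵢ² = 0.98 + 2.28 + 1.10 + 1.64 + 1.42 + 1.93 = 9.35
σ²_total = 9.35 + 2 × 3.10 = 15.55
α (item deleted) = (6/5)·(1 − 9.35/15.55) = 0.48

α = 0.48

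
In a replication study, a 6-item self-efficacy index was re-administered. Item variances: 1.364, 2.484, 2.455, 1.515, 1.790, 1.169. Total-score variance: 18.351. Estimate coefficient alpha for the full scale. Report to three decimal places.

Σσᵢ² = 1.364 + 2.484 + 2.455 + 1.515 + 1.790 + 1.169 = 10.777
α = (k/(k−1))·(1 − Σσᵢ²/total variance) = (6/5)·(1 − 10.777/18.351) = 0.495

α = 0.495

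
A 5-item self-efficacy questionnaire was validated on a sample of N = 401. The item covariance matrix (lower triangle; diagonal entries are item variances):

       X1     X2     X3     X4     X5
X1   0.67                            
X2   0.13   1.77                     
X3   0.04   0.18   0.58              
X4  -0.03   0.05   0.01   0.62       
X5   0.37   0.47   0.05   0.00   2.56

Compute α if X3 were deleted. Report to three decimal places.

α = 0.347

Remaining items: X1, X2, X4, X5 (k = 4).
Σσ²ᵢ = 0.67 + 1.77 + 0.62 + 2.56 = 5.62
Var(T) = 5.62 + 2 × 0.99 = 7.60
α (item deleted) = (4/3)·(1 − 5.62/7.60) = 0.347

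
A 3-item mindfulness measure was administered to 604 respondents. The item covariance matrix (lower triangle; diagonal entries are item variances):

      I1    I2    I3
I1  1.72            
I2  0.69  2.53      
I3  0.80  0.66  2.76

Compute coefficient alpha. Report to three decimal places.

coefficient alpha = 0.570

sum of item variances = 1.72 + 2.53 + 2.76 = 7.01
Σ_{i<j} σ_ij = 2.15
σ²_total = 7.01 + 2 × 2.15 = 11.31
α = (k/(k−1))·(1 − sum of item variances/σ²_total) = (3/2)·(1 − 7.01/11.31) = 0.570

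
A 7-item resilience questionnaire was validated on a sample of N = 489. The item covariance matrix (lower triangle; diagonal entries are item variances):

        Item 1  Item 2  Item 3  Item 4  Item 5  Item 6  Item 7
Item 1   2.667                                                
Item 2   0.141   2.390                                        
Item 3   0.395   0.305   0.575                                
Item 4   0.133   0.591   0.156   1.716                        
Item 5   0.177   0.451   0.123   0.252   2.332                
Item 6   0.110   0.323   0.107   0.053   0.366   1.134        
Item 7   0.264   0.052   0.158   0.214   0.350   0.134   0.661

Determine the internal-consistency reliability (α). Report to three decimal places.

ΣVar(i) = 2.667 + 2.390 + 0.575 + 1.716 + 2.332 + 1.134 + 0.661 = 11.475
Sum of the distinct covariances = 4.855
σ²_T = 11.475 + 2 × 4.855 = 21.185
α = (k/(k−1))·(1 − ΣVar(i)/σ²_T) = (7/6)·(1 − 11.475/21.185) = 0.535

α = 0.535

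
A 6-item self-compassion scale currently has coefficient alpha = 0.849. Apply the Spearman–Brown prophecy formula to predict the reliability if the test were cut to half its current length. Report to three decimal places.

predicted reliability = 0.738

Length factor m = 1/2
α' = m·α / (1 − (1−m)·α)
   = 1/2 × 0.849 / (1 − (1 − 1/2) × 0.849)
   = 0.4245 / 0.5755 = 0.738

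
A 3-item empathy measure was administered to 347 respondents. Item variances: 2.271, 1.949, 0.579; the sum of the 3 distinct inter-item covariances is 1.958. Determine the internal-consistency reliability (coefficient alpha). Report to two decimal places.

Σσᵢ² = 2.271 + 1.949 + 0.579 = 4.799
Sum of distinct covariances = 1.958
Var(T) = Σσᵢ² + 2·Σcov = 4.799 + 2 × 1.958 = 8.715
α = (3/2)·(1 − 4.799/8.715) = 0.67

α = 0.67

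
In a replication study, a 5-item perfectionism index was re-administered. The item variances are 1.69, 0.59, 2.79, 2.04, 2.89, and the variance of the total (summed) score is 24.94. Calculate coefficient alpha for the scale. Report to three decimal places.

α = 0.749

Σσᵢ² = 1.69 + 0.59 + 2.79 + 2.04 + 2.89 = 10.00
α = (k/(k−1))·(1 − Σσᵢ²/σ²_T) = (5/4)·(1 − 10.00/24.94) = 0.749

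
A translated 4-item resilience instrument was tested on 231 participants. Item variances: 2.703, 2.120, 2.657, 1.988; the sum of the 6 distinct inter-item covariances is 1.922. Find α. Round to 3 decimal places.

ΣVar(i) = 2.703 + 2.120 + 2.657 + 1.988 = 9.468
Sum of distinct covariances = 1.922
σ²_total = ΣVar(i) + 2·Σcov = 9.468 + 2 × 1.922 = 13.312
α = (4/3)·(1 − 9.468/13.312) = 0.385

α = 0.385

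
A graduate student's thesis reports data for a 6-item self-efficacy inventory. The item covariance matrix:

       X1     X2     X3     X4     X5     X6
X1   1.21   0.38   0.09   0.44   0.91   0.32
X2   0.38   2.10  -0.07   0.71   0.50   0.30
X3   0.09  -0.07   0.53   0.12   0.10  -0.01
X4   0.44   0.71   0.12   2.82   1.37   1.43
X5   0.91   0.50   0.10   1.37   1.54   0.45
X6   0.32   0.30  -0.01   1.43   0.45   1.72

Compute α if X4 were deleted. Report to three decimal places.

Remaining items: X1, X2, X3, X5, X6 (k = 5).
sum of item variances = 1.21 + 2.10 + 0.53 + 1.54 + 1.72 = 7.10
total variance = 7.10 + 2 × 2.97 = 13.04
α (item deleted) = (5/4)·(1 − 7.10/13.04) = 0.569

α = 0.569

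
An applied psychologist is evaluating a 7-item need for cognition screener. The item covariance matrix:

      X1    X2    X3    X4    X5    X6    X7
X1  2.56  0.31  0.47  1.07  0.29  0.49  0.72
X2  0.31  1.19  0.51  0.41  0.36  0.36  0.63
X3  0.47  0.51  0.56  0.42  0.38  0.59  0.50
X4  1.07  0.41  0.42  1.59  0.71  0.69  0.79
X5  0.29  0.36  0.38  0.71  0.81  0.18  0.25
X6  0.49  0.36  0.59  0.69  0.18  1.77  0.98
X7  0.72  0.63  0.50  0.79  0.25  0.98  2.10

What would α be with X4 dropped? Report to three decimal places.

α = 0.732

Remaining items: X1, X2, X3, X5, X6, X7 (k = 6).
ΣVar(i) = 2.56 + 1.19 + 0.56 + 0.81 + 1.77 + 2.10 = 8.99
σ²_T = 8.99 + 2 × 7.02 = 23.03
α (item deleted) = (6/5)·(1 − 8.99/23.03) = 0.732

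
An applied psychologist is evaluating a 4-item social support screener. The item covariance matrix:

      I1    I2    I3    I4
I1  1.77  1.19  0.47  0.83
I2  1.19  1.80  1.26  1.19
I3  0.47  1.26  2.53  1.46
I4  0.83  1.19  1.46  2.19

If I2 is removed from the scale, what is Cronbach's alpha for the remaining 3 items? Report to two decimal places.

Remaining items: I1, I3, I4 (k = 3).
ΣVar(i) = 1.77 + 2.53 + 2.19 = 6.49
total variance = 6.49 + 2 × 2.76 = 12.01
α (item deleted) = (3/2)·(1 − 6.49/12.01) = 0.69

Cronbach's alpha = 0.69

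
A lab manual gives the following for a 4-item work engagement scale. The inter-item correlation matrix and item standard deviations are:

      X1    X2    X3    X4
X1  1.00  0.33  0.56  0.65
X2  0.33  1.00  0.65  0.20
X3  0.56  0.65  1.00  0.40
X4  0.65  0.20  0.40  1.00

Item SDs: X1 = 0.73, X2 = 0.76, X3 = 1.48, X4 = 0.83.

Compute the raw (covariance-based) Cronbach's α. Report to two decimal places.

Cronbach's α = 0.75

Σσ²ᵢ = 0.73² + 0.76² + 1.48² + 0.83² = 3.9898
Covariances σ_ij = r_ij · s_i · s_j:
  σ(X1,X2) = 0.33 × 0.73 × 0.76 = 0.1831
  σ(X1,X3) = 0.56 × 0.73 × 1.48 = 0.6050
  σ(X1,X4) = 0.65 × 0.73 × 0.83 = 0.3938
  σ(X2,X3) = 0.65 × 0.76 × 1.48 = 0.7311
  σ(X2,X4) = 0.20 × 0.76 × 0.83 = 0.1262
  σ(X3,X4) = 0.40 × 1.48 × 0.83 = 0.4914
σ²_T = Σσ²ᵢ + 2·Σσ_ij = 3.9898 + 2 × 2.5306 = 9.0510
α = (4/3)·(1 − 3.9898/9.0510) = 0.75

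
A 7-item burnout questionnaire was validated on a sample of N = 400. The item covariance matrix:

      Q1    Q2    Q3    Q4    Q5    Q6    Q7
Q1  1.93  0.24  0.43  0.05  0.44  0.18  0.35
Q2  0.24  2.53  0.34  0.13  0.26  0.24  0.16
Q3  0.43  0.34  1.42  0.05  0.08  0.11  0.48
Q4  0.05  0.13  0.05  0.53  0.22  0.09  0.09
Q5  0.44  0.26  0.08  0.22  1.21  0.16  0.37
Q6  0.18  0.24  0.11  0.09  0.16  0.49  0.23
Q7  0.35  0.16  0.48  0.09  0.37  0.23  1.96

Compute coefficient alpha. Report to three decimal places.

Σσᵢ² = 1.93 + 2.53 + 1.42 + 0.53 + 1.21 + 0.49 + 1.96 = 10.07
Sum of the distinct covariances = 4.70
σ²_T = 10.07 + 2 × 4.70 = 19.47
α = (k/(k−1))·(1 − Σσᵢ²/σ²_T) = (7/6)·(1 − 10.07/19.47) = 0.563

coefficient alpha = 0.563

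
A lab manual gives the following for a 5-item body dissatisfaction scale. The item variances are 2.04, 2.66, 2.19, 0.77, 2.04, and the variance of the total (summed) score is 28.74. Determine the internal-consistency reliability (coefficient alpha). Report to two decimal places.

α = 0.83

ΣVar(i) = 2.04 + 2.66 + 2.19 + 0.77 + 2.04 = 9.70
α = (k/(k−1))·(1 − ΣVar(i)/σ²_T) = (5/4)·(1 − 9.70/28.74) = 0.83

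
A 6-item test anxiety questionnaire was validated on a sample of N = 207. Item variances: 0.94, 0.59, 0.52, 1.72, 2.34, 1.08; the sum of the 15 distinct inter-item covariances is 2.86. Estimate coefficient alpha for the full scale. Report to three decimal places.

α = 0.532

sum of item variances = 0.94 + 0.59 + 0.52 + 1.72 + 2.34 + 1.08 = 7.19
Sum of distinct covariances = 2.86
σ²_T = sum of item variances + 2·Σcov = 7.19 + 2 × 2.86 = 12.91
α = (6/5)·(1 − 7.19/12.91) = 0.532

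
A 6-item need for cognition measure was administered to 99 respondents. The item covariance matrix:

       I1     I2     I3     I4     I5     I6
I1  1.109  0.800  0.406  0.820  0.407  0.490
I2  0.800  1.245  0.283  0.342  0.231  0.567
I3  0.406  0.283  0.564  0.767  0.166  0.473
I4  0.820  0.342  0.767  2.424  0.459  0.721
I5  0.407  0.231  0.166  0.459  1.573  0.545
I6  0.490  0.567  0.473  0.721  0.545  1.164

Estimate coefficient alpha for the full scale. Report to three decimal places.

α = 0.779

Σσᵢ² = 1.109 + 1.245 + 0.564 + 2.424 + 1.573 + 1.164 = 8.079
Σ_{i<j} σ_ij = 7.477
σ²_total = 8.079 + 2 × 7.477 = 23.033
α = (k/(k−1))·(1 − Σσᵢ²/σ²_total) = (6/5)·(1 − 8.079/23.033) = 0.779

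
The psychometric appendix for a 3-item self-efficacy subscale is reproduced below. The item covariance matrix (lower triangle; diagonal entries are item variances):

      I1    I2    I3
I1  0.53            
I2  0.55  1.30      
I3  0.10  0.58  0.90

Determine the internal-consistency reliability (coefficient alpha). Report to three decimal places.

Σσᵢ² = 0.53 + 1.30 + 0.90 = 2.73
Sum of the distinct covariances = 1.23
σ²_total = 2.73 + 2 × 1.23 = 5.19
α = (k/(k−1))·(1 − Σσᵢ²/σ²_total) = (3/2)·(1 − 2.73/5.19) = 0.711

α = 0.711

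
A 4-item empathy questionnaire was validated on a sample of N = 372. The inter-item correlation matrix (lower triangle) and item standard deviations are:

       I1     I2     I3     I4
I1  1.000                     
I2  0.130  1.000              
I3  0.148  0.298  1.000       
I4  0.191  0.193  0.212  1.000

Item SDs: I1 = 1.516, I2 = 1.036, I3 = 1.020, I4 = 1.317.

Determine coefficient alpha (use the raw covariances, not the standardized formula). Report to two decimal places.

coefficient alpha = 0.47

Σσ²ᵢ = 1.516² + 1.036² + 1.020² + 1.317² = 6.1464
Covariances σ_ij = r_ij · s_i · s_j:
  σ(I1,I2) = 0.130 × 1.516 × 1.036 = 0.2042
  σ(I1,I3) = 0.148 × 1.516 × 1.020 = 0.2289
  σ(I1,I4) = 0.191 × 1.516 × 1.317 = 0.3813
  σ(I2,I3) = 0.298 × 1.036 × 1.020 = 0.3149
  σ(I2,I4) = 0.193 × 1.036 × 1.317 = 0.2633
  σ(I3,I4) = 0.212 × 1.020 × 1.317 = 0.2848
σ²_T = Σσ²ᵢ + 2·Σσ_ij = 6.1464 + 2 × 1.6774 = 9.5012
α = (4/3)·(1 − 6.1464/9.5012) = 0.47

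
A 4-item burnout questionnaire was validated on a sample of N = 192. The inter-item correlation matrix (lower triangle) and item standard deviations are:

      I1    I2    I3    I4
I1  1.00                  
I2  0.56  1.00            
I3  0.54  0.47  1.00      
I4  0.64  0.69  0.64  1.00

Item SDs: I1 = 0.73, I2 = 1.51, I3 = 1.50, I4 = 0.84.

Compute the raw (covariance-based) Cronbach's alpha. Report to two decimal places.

Cronbach's alpha = 0.80

Σσ²ᵢ = 0.73² + 1.51² + 1.50² + 0.84² = 5.7686
Covariances σ_ij = r_ij · s_i · s_j:
  σ(I1,I2) = 0.56 × 0.73 × 1.51 = 0.6173
  σ(I1,I3) = 0.54 × 0.73 × 1.50 = 0.5913
  σ(I1,I4) = 0.64 × 0.73 × 0.84 = 0.3924
  σ(I2,I3) = 0.47 × 1.51 × 1.50 = 1.0646
  σ(I2,I4) = 0.69 × 1.51 × 0.84 = 0.8752
  σ(I3,I4) = 0.64 × 1.50 × 0.84 = 0.8064
σ²_T = Σσ²ᵢ + 2·Σσ_ij = 5.7686 + 2 × 4.3472 = 14.4630
α = (4/3)·(1 − 5.7686/14.4630) = 0.80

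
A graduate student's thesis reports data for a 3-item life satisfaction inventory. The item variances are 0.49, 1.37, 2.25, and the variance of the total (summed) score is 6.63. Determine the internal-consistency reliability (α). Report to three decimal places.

α = 0.570

ΣVar(i) = 0.49 + 1.37 + 2.25 = 4.11
α = (k/(k−1))·(1 − ΣVar(i)/σ²_total) = (3/2)·(1 − 4.11/6.63) = 0.570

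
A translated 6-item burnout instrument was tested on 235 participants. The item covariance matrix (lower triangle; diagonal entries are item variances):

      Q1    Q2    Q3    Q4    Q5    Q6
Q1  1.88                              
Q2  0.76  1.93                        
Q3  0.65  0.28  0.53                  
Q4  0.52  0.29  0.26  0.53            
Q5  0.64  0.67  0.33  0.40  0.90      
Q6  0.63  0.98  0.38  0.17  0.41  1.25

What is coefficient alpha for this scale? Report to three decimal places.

coefficient alpha = 0.813

Σσ²ᵢ = 1.88 + 1.93 + 0.53 + 0.53 + 0.90 + 1.25 = 7.02
Sum of off-diagonal covariances = 7.37
total variance = 7.02 + 2 × 7.37 = 21.76
α = (k/(k−1))·(1 − Σσ²ᵢ/total variance) = (6/5)·(1 − 7.02/21.76) = 0.813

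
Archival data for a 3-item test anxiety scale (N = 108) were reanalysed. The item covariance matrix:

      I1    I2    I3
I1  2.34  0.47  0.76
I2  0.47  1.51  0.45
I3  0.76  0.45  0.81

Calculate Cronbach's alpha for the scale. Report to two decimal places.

ΣVar(i) = 2.34 + 1.51 + 0.81 = 4.66
Sum of off-diagonal covariances = 1.68
σ²_total = 4.66 + 2 × 1.68 = 8.02
α = (k/(k−1))·(1 − ΣVar(i)/σ²_total) = (3/2)·(1 − 4.66/8.02) = 0.63

α = 0.63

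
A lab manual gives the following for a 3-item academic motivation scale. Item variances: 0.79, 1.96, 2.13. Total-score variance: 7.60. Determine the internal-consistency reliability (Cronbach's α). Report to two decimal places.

sum of item variances = 0.79 + 1.96 + 2.13 = 4.88
α = (k/(k−1))·(1 − sum of item variances/Var(T)) = (3/2)·(1 − 4.88/7.60) = 0.54

α = 0.54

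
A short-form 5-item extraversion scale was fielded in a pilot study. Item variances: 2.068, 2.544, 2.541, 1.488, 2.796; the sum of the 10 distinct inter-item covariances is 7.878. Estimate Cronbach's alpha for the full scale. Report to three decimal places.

sum of item variances = 2.068 + 2.544 + 2.541 + 1.488 + 2.796 = 11.437
Sum of distinct covariances = 7.878
total variance = sum of item variances + 2·Σcov = 11.437 + 2 × 7.878 = 27.193
α = (5/4)·(1 − 11.437/27.193) = 0.724

Cronbach's alpha = 0.724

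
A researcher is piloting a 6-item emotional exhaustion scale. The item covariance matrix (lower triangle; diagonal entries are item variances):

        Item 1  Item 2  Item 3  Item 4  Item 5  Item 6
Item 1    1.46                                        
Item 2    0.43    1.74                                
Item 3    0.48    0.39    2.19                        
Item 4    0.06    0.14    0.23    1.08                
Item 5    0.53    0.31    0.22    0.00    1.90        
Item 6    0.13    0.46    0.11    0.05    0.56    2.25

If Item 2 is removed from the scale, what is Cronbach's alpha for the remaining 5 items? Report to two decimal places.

Cronbach's alpha = 0.44

Remaining items: Item 1, Item 3, Item 4, Item 5, Item 6 (k = 5).
sum of item variances = 1.46 + 2.19 + 1.08 + 1.90 + 2.25 = 8.88
total variance = 8.88 + 2 × 2.37 = 13.62
α (item deleted) = (5/4)·(1 − 8.88/13.62) = 0.44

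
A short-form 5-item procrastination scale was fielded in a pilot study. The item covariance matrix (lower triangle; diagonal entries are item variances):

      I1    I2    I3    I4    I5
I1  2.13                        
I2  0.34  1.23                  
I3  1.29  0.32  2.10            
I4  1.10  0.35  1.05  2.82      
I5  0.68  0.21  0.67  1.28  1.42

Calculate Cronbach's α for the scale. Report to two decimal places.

α = 0.75

Σσ²ᵢ = 2.13 + 1.23 + 2.10 + 2.82 + 1.42 = 9.70
Sum of off-diagonal covariances = 7.29
total variance = 9.70 + 2 × 7.29 = 24.28
α = (k/(k−1))·(1 − Σσ²ᵢ/total variance) = (5/4)·(1 − 9.70/24.28) = 0.75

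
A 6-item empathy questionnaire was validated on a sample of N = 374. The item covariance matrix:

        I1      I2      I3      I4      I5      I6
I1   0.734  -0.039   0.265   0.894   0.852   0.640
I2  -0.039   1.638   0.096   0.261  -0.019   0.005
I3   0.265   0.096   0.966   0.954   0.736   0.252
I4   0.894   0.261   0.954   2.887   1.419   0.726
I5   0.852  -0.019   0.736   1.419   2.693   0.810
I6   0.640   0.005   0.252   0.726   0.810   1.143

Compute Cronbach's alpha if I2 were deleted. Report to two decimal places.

Remaining items: I1, I3, I4, I5, I6 (k = 5).
Σσ²ᵢ = 0.734 + 0.966 + 2.887 + 2.693 + 1.143 = 8.423
total variance = 8.423 + 2 × 7.548 = 23.519
α (item deleted) = (5/4)·(1 − 8.423/23.519) = 0.80

Cronbach's alpha = 0.80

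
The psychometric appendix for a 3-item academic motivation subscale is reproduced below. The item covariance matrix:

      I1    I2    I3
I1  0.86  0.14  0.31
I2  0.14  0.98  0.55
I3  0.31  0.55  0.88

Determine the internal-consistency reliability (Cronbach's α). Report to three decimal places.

sum of item variances = 0.86 + 0.98 + 0.88 = 2.72
Sum of off-diagonal covariances = 1.00
σ²_T = 2.72 + 2 × 1.00 = 4.72
α = (k/(k−1))·(1 − sum of item variances/σ²_T) = (3/2)·(1 − 2.72/4.72) = 0.636

α = 0.636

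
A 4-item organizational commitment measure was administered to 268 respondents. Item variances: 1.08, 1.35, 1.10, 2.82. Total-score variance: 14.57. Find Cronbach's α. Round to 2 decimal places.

sum of item variances = 1.08 + 1.35 + 1.10 + 2.82 = 6.35
α = (k/(k−1))·(1 − sum of item variances/σ²_T) = (4/3)·(1 − 6.35/14.57) = 0.75

Cronbach's α = 0.75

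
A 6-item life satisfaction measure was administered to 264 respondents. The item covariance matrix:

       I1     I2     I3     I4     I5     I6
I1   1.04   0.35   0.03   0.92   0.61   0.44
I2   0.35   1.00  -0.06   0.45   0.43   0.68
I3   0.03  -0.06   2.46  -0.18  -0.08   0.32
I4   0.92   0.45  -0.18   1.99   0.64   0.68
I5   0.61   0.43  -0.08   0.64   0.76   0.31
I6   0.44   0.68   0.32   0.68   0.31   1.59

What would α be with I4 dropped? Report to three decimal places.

Remaining items: I1, I2, I3, I5, I6 (k = 5).
Σσ²ᵢ = 1.04 + 1.00 + 2.46 + 0.76 + 1.59 = 6.85
Var(T) = 6.85 + 2 × 3.03 = 12.91
α (item deleted) = (5/4)·(1 − 6.85/12.91) = 0.587

α = 0.587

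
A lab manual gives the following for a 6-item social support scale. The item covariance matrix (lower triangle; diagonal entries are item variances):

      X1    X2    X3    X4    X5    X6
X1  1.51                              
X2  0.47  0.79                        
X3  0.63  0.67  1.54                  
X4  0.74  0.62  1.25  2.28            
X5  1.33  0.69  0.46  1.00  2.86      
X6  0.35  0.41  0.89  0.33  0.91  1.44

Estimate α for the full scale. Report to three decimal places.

α = 0.808

Σσ²ᵢ = 1.51 + 0.79 + 1.54 + 2.28 + 2.86 + 1.44 = 10.42
Sum of off-diagonal covariances = 10.75
total variance = 10.42 + 2 × 10.75 = 31.92
α = (k/(k−1))·(1 − Σσ²ᵢ/total variance) = (6/5)·(1 − 10.42/31.92) = 0.808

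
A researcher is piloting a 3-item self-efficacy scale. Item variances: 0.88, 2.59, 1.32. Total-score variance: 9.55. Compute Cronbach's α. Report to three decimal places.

Cronbach's α = 0.748

Σσᵢ² = 0.88 + 2.59 + 1.32 = 4.79
α = (k/(k−1))·(1 − Σσᵢ²/σ²_T) = (3/2)·(1 − 4.79/9.55) = 0.748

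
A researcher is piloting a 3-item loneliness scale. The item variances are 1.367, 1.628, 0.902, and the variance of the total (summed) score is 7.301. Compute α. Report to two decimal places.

α = 0.70

sum of item variances = 1.367 + 1.628 + 0.902 = 3.897
α = (k/(k−1))·(1 − sum of item variances/σ²_T) = (3/2)·(1 − 3.897/7.301) = 0.70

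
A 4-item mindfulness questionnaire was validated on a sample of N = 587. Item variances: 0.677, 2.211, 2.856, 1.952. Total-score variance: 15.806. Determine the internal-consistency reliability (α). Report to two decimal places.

ΣVar(i) = 0.677 + 2.211 + 2.856 + 1.952 = 7.696
α = (k/(k−1))·(1 − ΣVar(i)/Var(T)) = (4/3)·(1 − 7.696/15.806) = 0.68

α = 0.68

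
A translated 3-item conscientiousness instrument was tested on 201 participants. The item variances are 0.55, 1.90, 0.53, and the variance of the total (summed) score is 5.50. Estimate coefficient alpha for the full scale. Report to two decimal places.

coefficient alpha = 0.69

sum of item variances = 0.55 + 1.90 + 0.53 = 2.98
α = (k/(k−1))·(1 − sum of item variances/σ²_T) = (3/2)·(1 − 2.98/5.50) = 0.69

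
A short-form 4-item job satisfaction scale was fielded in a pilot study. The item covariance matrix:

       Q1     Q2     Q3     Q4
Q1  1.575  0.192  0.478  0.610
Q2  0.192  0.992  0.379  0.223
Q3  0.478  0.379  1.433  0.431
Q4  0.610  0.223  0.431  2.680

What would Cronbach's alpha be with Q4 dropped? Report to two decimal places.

Cronbach's alpha = 0.52

Remaining items: Q1, Q2, Q3 (k = 3).
Σσᵢ² = 1.575 + 0.992 + 1.433 = 4.000
σ²_total = 4.000 + 2 × 1.049 = 6.098
α (item deleted) = (3/2)·(1 − 4.000/6.098) = 0.52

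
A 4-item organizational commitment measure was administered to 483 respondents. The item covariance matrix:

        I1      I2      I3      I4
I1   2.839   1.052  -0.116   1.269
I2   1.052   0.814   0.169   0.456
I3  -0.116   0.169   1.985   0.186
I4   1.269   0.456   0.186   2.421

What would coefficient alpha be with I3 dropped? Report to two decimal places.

α = 0.72

Remaining items: I1, I2, I4 (k = 3).
Σσᵢ² = 2.839 + 0.814 + 2.421 = 6.074
Var(T) = 6.074 + 2 × 2.777 = 11.628
α (item deleted) = (3/2)·(1 − 6.074/11.628) = 0.72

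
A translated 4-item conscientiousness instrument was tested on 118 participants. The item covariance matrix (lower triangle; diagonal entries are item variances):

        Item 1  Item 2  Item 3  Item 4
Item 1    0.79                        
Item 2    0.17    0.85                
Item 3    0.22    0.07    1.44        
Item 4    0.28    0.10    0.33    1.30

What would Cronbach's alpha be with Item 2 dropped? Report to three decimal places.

Remaining items: Item 1, Item 3, Item 4 (k = 3).
Σσᵢ² = 0.79 + 1.44 + 1.30 = 3.53
σ²_total = 3.53 + 2 × 0.83 = 5.19
α (item deleted) = (3/2)·(1 − 3.53/5.19) = 0.480

α = 0.480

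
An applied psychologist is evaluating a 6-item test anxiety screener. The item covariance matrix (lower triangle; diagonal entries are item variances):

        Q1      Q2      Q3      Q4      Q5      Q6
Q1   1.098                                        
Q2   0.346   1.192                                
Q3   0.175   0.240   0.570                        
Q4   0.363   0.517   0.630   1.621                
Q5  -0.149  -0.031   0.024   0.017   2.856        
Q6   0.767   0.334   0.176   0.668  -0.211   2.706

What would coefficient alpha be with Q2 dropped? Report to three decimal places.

α = 0.447

Remaining items: Q1, Q3, Q4, Q5, Q6 (k = 5).
Σσᵢ² = 1.098 + 0.570 + 1.621 + 2.856 + 2.706 = 8.851
σ²_T = 8.851 + 2 × 2.460 = 13.771
α (item deleted) = (5/4)·(1 − 8.851/13.771) = 0.447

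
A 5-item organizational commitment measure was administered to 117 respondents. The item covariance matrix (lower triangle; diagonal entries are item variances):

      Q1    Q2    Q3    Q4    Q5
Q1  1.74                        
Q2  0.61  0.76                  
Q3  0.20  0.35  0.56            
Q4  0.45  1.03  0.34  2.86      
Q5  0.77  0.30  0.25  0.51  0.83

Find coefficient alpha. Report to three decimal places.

sum of item variances = 1.74 + 0.76 + 0.56 + 2.86 + 0.83 = 6.75
Σ_{i<j} σ_ij = 4.81
total variance = 6.75 + 2 × 4.81 = 16.37
α = (k/(k−1))·(1 − sum of item variances/total variance) = (5/4)·(1 − 6.75/16.37) = 0.735

α = 0.735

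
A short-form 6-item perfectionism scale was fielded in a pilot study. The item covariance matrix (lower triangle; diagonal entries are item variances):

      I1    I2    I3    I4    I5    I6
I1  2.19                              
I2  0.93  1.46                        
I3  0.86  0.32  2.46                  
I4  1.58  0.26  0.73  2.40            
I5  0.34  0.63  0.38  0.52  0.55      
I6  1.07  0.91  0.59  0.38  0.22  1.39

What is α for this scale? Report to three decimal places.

α = 0.780

Σσᵢ² = 2.19 + 1.46 + 2.46 + 2.40 + 0.55 + 1.39 = 10.45
Σ_{i<j} σ_ij = 9.72
σ²_T = 10.45 + 2 × 9.72 = 29.89
α = (k/(k−1))·(1 − Σσᵢ²/σ²_T) = (6/5)·(1 − 10.45/29.89) = 0.780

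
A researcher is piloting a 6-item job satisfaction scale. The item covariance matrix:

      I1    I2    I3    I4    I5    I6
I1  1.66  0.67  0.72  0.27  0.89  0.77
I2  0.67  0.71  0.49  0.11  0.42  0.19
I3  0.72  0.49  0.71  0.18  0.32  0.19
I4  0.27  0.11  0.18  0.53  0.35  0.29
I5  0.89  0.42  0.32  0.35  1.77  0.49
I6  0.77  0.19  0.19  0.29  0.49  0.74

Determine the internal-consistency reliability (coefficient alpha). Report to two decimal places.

α = 0.81

Σσ²ᵢ = 1.66 + 0.71 + 0.71 + 0.53 + 1.77 + 0.74 = 6.12
Σ_{i<j} σ_ij = 6.35
Var(T) = 6.12 + 2 × 6.35 = 18.82
α = (k/(k−1))·(1 − Σσ²ᵢ/Var(T)) = (6/5)·(1 − 6.12/18.82) = 0.81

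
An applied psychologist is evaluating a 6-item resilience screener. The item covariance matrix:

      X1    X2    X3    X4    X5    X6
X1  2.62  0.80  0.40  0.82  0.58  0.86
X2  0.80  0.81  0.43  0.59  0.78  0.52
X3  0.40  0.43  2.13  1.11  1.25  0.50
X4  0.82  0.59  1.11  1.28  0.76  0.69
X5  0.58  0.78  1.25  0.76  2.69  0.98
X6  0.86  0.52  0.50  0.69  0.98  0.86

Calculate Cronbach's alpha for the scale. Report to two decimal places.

Cronbach's alpha = 0.82

Σσᵢ² = 2.62 + 0.81 + 2.13 + 1.28 + 2.69 + 0.86 = 10.39
Σ_{i<j} σ_ij = 11.07
total variance = 10.39 + 2 × 11.07 = 32.53
α = (k/(k−1))·(1 − Σσᵢ²/total variance) = (6/5)·(1 − 10.39/32.53) = 0.82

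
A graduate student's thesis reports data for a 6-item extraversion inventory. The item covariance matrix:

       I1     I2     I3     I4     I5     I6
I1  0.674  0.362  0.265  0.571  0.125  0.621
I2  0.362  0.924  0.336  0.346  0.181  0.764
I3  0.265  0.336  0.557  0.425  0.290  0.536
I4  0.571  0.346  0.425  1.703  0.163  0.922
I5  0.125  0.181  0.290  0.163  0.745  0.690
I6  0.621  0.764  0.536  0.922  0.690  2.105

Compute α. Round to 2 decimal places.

α = 0.80

Σσᵢ² = 0.674 + 0.924 + 0.557 + 1.703 + 0.745 + 2.105 = 6.708
Sum of off-diagonal covariances = 6.597
Var(T) = 6.708 + 2 × 6.597 = 19.902
α = (k/(k−1))·(1 − Σσᵢ²/Var(T)) = (6/5)·(1 − 6.708/19.902) = 0.80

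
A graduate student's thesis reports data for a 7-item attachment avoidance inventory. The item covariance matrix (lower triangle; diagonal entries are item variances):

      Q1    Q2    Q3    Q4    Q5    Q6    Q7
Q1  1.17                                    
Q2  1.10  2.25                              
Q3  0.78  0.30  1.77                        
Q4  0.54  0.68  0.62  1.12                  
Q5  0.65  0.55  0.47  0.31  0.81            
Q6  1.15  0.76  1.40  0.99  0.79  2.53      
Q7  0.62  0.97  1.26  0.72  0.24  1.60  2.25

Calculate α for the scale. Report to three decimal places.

ΣVar(i) = 1.17 + 2.25 + 1.77 + 1.12 + 0.81 + 2.53 + 2.25 = 11.90
Sum of the distinct covariances = 16.50
total variance = 11.90 + 2 × 16.50 = 44.90
α = (k/(k−1))·(1 − ΣVar(i)/total variance) = (7/6)·(1 − 11.90/44.90) = 0.857

α = 0.857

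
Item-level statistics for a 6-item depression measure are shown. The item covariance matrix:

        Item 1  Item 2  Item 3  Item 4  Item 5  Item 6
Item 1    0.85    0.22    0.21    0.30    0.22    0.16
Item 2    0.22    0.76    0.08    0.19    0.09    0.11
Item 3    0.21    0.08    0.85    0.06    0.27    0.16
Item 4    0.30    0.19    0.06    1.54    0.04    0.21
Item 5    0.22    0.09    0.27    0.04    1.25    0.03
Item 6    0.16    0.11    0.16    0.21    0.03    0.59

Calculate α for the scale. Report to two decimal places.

α = 0.54

Σσ²ᵢ = 0.85 + 0.76 + 0.85 + 1.54 + 1.25 + 0.59 = 5.84
Sum of the distinct covariances = 2.35
σ²_T = 5.84 + 2 × 2.35 = 10.54
α = (k/(k−1))·(1 − Σσ²ᵢ/σ²_T) = (6/5)·(1 − 5.84/10.54) = 0.54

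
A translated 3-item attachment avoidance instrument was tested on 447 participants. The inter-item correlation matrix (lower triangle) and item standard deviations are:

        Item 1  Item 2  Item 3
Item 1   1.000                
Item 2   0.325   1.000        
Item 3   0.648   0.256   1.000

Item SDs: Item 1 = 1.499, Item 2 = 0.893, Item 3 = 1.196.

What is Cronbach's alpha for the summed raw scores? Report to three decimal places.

Σσ²ᵢ = 1.499² + 0.893² + 1.196² = 4.4749
Covariances σ_ij = r_ij · s_i · s_j:
  σ(Item 1,Item 2) = 0.325 × 1.499 × 0.893 = 0.4350
  σ(Item 1,Item 3) = 0.648 × 1.499 × 1.196 = 1.1617
  σ(Item 2,Item 3) = 0.256 × 0.893 × 1.196 = 0.2734
σ²_T = Σσ²ᵢ + 2·Σσ_ij = 4.4749 + 2 × 1.8701 = 8.2151
α = (3/2)·(1 − 4.4749/8.2151) = 0.683

Cronbach's alpha = 0.683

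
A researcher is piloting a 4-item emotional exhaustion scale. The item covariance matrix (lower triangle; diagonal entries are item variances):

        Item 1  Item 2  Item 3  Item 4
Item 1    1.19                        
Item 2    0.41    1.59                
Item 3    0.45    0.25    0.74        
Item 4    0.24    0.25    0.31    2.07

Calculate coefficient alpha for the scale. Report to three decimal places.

coefficient alpha = 0.541

Σσ²ᵢ = 1.19 + 1.59 + 0.74 + 2.07 = 5.59
Σ_{i<j} σ_ij = 1.91
Var(T) = 5.59 + 2 × 1.91 = 9.41
α = (k/(k−1))·(1 − Σσ²ᵢ/Var(T)) = (4/3)·(1 − 5.59/9.41) = 0.541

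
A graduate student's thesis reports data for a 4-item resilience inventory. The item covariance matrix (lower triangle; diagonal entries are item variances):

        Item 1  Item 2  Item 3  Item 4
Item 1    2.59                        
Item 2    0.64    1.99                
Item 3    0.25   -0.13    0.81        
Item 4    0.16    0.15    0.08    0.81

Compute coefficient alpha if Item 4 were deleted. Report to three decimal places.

coefficient alpha = 0.330

Remaining items: Item 1, Item 2, Item 3 (k = 3).
Σσ²ᵢ = 2.59 + 1.99 + 0.81 = 5.39
σ²_T = 5.39 + 2 × 0.76 = 6.91
α (item deleted) = (3/2)·(1 − 5.39/6.91) = 0.330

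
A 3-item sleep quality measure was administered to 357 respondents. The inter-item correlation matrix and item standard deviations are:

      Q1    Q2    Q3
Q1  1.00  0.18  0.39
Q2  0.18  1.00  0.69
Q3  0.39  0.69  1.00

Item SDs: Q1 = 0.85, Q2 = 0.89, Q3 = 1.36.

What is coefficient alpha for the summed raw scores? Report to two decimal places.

α = 0.69

Σσ²ᵢ = 0.85² + 0.89² + 1.36² = 3.3642
Covariances σ_ij = r_ij · s_i · s_j:
  σ(Q1,Q2) = 0.18 × 0.85 × 0.89 = 0.1362
  σ(Q1,Q3) = 0.39 × 0.85 × 1.36 = 0.4508
  σ(Q2,Q3) = 0.69 × 0.89 × 1.36 = 0.8352
σ²_T = Σσ²ᵢ + 2·Σσ_ij = 3.3642 + 2 × 1.4222 = 6.2086
α = (3/2)·(1 − 3.3642/6.2086) = 0.69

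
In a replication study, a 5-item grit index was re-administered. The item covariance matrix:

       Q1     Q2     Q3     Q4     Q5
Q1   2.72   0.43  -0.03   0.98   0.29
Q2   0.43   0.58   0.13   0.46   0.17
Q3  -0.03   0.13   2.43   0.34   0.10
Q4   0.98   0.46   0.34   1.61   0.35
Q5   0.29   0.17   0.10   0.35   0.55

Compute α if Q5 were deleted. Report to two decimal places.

α = 0.52

Remaining items: Q1, Q2, Q3, Q4 (k = 4).
ΣVar(i) = 2.72 + 0.58 + 2.43 + 1.61 = 7.34
Var(T) = 7.34 + 2 × 2.31 = 11.96
α (item deleted) = (4/3)·(1 − 7.34/11.96) = 0.52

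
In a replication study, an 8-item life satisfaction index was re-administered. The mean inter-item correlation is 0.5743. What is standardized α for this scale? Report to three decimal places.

α = 0.915

Standardized α = k·r̄ / (1 + (k−1)·r̄) = 8 × 0.5743 / (1 + 7 × 0.5743)
  = 4.5944 / 5.0201 = 0.915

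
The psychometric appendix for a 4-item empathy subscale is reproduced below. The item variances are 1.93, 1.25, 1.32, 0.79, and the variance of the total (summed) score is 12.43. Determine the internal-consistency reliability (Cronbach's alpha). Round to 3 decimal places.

Cronbach's alpha = 0.766

Σσ²ᵢ = 1.93 + 1.25 + 1.32 + 0.79 = 5.29
α = (k/(k−1))·(1 − Σσ²ᵢ/Var(T)) = (4/3)·(1 − 5.29/12.43) = 0.766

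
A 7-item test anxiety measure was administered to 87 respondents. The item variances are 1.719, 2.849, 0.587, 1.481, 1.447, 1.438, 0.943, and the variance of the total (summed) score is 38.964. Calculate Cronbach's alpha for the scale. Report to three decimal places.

Σσ²ᵢ = 1.719 + 2.849 + 0.587 + 1.481 + 1.447 + 1.438 + 0.943 = 10.464
α = (k/(k−1))·(1 − Σσ²ᵢ/Var(T)) = (7/6)·(1 − 10.464/38.964) = 0.853

Cronbach's alpha = 0.853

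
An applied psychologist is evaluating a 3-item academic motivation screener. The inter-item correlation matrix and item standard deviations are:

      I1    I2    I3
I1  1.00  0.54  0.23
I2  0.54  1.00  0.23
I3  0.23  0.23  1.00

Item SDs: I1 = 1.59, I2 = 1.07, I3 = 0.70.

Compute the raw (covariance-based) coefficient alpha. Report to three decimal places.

coefficient alpha = 0.589

Σσ²ᵢ = 1.59² + 1.07² + 0.70² = 4.1630
Covariances σ_ij = r_ij · s_i · s_j:
  σ(I1,I2) = 0.54 × 1.59 × 1.07 = 0.9187
  σ(I1,I3) = 0.23 × 1.59 × 0.70 = 0.2560
  σ(I2,I3) = 0.23 × 1.07 × 0.70 = 0.1723
σ²_T = Σσ²ᵢ + 2·Σσ_ij = 4.1630 + 2 × 1.3470 = 6.8570
α = (3/2)·(1 − 4.1630/6.8570) = 0.589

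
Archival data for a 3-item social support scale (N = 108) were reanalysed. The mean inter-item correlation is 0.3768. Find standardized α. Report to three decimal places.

standardized α = 0.645

Standardized α = k·r̄ / (1 + (k−1)·r̄) = 3 × 0.3768 / (1 + 2 × 0.3768)
  = 1.1304 / 1.7536 = 0.645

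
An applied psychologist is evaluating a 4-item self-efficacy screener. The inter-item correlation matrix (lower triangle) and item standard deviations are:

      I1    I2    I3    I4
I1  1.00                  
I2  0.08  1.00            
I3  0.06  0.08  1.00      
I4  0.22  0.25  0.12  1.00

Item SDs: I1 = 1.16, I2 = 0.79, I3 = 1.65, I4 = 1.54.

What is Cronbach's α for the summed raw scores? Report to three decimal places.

Σσ²ᵢ = 1.16² + 0.79² + 1.65² + 1.54² = 7.0638
Covariances σ_ij = r_ij · s_i · s_j:
  σ(I1,I2) = 0.08 × 1.16 × 0.79 = 0.0733
  σ(I1,I3) = 0.06 × 1.16 × 1.65 = 0.1148
  σ(I1,I4) = 0.22 × 1.16 × 1.54 = 0.3930
  σ(I2,I3) = 0.08 × 0.79 × 1.65 = 0.1043
  σ(I2,I4) = 0.25 × 0.79 × 1.54 = 0.3042
  σ(I3,I4) = 0.12 × 1.65 × 1.54 = 0.3049
σ²_T = Σσ²ᵢ + 2·Σσ_ij = 7.0638 + 2 × 1.2945 = 9.6528
α = (4/3)·(1 − 7.0638/9.6528) = 0.358

α = 0.358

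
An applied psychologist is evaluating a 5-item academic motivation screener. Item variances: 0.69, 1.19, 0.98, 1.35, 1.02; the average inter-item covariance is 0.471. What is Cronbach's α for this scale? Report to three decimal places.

Cronbach's α = 0.804

Σσᵢ² = 0.69 + 1.19 + 0.98 + 1.35 + 1.02 = 5.23
Sum of the 10 distinct covariances = 10 × 0.471 = 4.710
σ²_total = Σσᵢ² + 2·Σcov = 5.23 + 2 × 4.710 = 14.650
α = (5/4)·(1 − 5.23/14.650) = 0.804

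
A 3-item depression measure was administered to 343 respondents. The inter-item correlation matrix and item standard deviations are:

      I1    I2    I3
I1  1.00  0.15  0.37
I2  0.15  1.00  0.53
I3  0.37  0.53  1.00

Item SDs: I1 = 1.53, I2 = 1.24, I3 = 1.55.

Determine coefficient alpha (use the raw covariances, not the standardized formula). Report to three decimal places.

α = 0.615

Σσ²ᵢ = 1.53² + 1.24² + 1.55² = 6.2810
Covariances σ_ij = r_ij · s_i · s_j:
  σ(I1,I2) = 0.15 × 1.53 × 1.24 = 0.2846
  σ(I1,I3) = 0.37 × 1.53 × 1.55 = 0.8775
  σ(I2,I3) = 0.53 × 1.24 × 1.55 = 1.0187
σ²_T = Σσ²ᵢ + 2·Σσ_ij = 6.2810 + 2 × 2.1808 = 10.6426
α = (3/2)·(1 − 6.2810/10.6426) = 0.615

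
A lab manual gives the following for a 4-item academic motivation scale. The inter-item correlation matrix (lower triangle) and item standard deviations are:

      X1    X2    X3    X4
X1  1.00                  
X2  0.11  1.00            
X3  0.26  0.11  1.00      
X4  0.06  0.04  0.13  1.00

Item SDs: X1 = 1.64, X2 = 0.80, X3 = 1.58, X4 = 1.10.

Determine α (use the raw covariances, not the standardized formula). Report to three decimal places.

Σσ²ᵢ = 1.64² + 0.80² + 1.58² + 1.10² = 7.0360
Covariances σ_ij = r_ij · s_i · s_j:
  σ(X1,X2) = 0.11 × 1.64 × 0.80 = 0.1443
  σ(X1,X3) = 0.26 × 1.64 × 1.58 = 0.6737
  σ(X1,X4) = 0.06 × 1.64 × 1.10 = 0.1082
  σ(X2,X3) = 0.11 × 0.80 × 1.58 = 0.1390
  σ(X2,X4) = 0.04 × 0.80 × 1.10 = 0.0352
  σ(X3,X4) = 0.13 × 1.58 × 1.10 = 0.2259
σ²_T = Σσ²ᵢ + 2·Σσ_ij = 7.0360 + 2 × 1.3263 = 9.6886
α = (4/3)·(1 − 7.0360/9.6886) = 0.365

α = 0.365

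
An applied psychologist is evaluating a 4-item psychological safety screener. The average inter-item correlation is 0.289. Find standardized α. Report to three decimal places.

standardized α = 0.619

Standardized α = k·r̄ / (1 + (k−1)·r̄) = 4 × 0.289 / (1 + 3 × 0.289)
  = 1.1560 / 1.8670 = 0.619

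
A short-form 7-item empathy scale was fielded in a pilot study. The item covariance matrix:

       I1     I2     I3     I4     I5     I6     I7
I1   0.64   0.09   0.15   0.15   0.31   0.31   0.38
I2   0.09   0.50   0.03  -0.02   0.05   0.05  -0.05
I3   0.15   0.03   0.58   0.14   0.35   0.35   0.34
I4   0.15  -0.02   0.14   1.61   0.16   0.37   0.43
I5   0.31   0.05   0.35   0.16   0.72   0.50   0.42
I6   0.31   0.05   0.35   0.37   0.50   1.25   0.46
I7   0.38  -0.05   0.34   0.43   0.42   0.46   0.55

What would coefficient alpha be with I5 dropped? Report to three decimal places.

coefficient alpha = 0.664

Remaining items: I1, I2, I3, I4, I6, I7 (k = 6).
Σσ²ᵢ = 0.64 + 0.50 + 0.58 + 1.61 + 1.25 + 0.55 = 5.13
total variance = 5.13 + 2 × 3.18 = 11.49
α (item deleted) = (6/5)·(1 − 5.13/11.49) = 0.664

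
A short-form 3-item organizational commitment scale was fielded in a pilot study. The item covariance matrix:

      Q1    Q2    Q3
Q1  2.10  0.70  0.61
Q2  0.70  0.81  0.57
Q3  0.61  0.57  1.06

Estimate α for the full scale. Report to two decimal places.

Σσ²ᵢ = 2.10 + 0.81 + 1.06 = 3.97
Sum of the distinct covariances = 1.88
total variance = 3.97 + 2 × 1.88 = 7.73
α = (k/(k−1))·(1 − Σσ²ᵢ/total variance) = (3/2)·(1 − 3.97/7.73) = 0.73

α = 0.73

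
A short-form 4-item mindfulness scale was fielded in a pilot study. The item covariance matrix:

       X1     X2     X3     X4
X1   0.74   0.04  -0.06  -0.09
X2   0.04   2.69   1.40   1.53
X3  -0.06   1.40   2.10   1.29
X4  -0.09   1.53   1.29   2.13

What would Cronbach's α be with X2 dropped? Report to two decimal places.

Cronbach's α = 0.47

Remaining items: X1, X3, X4 (k = 3).
Σσ²ᵢ = 0.74 + 2.10 + 2.13 = 4.97
Var(T) = 4.97 + 2 × 1.14 = 7.25
α (item deleted) = (3/2)·(1 − 4.97/7.25) = 0.47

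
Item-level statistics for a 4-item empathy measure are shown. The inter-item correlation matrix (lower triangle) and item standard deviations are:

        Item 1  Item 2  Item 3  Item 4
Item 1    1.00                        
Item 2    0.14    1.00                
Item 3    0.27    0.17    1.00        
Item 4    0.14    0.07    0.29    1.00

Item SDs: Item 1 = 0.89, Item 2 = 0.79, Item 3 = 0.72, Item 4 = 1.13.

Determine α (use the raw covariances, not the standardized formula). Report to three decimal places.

α = 0.446

Σσ²ᵢ = 0.89² + 0.79² + 0.72² + 1.13² = 3.2115
Covariances σ_ij = r_ij · s_i · s_j:
  σ(Item 1,Item 2) = 0.14 × 0.89 × 0.79 = 0.0984
  σ(Item 1,Item 3) = 0.27 × 0.89 × 0.72 = 0.1730
  σ(Item 1,Item 4) = 0.14 × 0.89 × 1.13 = 0.1408
  σ(Item 2,Item 3) = 0.17 × 0.79 × 0.72 = 0.0967
  σ(Item 2,Item 4) = 0.07 × 0.79 × 1.13 = 0.0625
  σ(Item 3,Item 4) = 0.29 × 0.72 × 1.13 = 0.2359
σ²_T = Σσ²ᵢ + 2·Σσ_ij = 3.2115 + 2 × 0.8073 = 4.8261
α = (4/3)·(1 − 3.2115/4.8261) = 0.446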